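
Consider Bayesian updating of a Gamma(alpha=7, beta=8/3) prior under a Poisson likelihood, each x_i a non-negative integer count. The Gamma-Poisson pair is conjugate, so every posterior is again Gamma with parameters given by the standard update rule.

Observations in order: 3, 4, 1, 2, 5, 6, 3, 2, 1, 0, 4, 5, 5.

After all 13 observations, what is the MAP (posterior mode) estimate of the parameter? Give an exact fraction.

obs 1: x=3 → posterior Gamma(10, 11/3)
obs 2: x=4 → posterior Gamma(14, 14/3)
obs 3: x=1 → posterior Gamma(15, 17/3)
obs 4: x=2 → posterior Gamma(17, 20/3)
obs 5: x=5 → posterior Gamma(22, 23/3)
obs 6: x=6 → posterior Gamma(28, 26/3)
obs 7: x=3 → posterior Gamma(31, 29/3)
obs 8: x=2 → posterior Gamma(33, 32/3)
obs 9: x=1 → posterior Gamma(34, 35/3)
obs 10: x=0 → posterior Gamma(34, 38/3)
obs 11: x=4 → posterior Gamma(38, 41/3)
obs 12: x=5 → posterior Gamma(43, 44/3)
obs 13: x=5 → posterior Gamma(48, 47/3)

3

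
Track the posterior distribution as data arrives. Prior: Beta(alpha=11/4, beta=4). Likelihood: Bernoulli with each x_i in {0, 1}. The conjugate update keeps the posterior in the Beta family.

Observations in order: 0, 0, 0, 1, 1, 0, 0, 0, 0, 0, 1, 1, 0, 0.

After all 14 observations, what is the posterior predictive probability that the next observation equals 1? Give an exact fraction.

27/83

obs 1: x=0 → posterior Beta(11/4, 5)
obs 2: x=0 → posterior Beta(11/4, 6)
obs 3: x=0 → posterior Beta(11/4, 7)
obs 4: x=1 → posterior Beta(15/4, 7)
obs 5: x=1 → posterior Beta(19/4, 7)
obs 6: x=0 → posterior Beta(19/4, 8)
obs 7: x=0 → posterior Beta(19/4, 9)
obs 8: x=0 → posterior Beta(19/4, 10)
obs 9: x=0 → posterior Beta(19/4, 11)
obs 10: x=0 → posterior Beta(19/4, 12)
obs 11: x=1 → posterior Beta(23/4, 12)
obs 12: x=1 → posterior Beta(27/4, 12)
obs 13: x=0 → posterior Beta(27/4, 13)
obs 14: x=0 → posterior Beta(27/4, 14)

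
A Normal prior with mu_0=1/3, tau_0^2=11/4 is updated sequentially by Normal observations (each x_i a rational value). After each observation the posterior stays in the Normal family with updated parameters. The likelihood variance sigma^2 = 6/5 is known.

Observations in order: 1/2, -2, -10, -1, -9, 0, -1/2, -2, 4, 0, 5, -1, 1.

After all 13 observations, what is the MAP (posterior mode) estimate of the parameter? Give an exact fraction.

obs 1: x=1/2 → posterior Normal(71/158, 66/79)
obs 2: x=-2 → posterior Normal(-149/268, 33/67)
obs 3: x=-10 → posterior Normal(-1249/378, 22/63)
obs 4: x=-1 → posterior Normal(-1359/488, 33/122)
obs 5: x=-9 → posterior Normal(-2349/598, 66/299)
obs 6: x=0 → posterior Normal(-783/236, 11/59)
obs 7: x=-1/2 → posterior Normal(-1202/409, 66/409)
obs 8: x=-2 → posterior Normal(-82/29, 33/232)
obs 9: x=4 → posterior Normal(-364/173, 22/173)
obs 10: x=0 → posterior Normal(-78/41, 33/287)
obs 11: x=5 → posterior Normal(-817/629, 66/629)
obs 12: x=-1 → posterior Normal(-218/171, 11/114)
obs 13: x=1 → posterior Normal(-817/739, 66/739)

-817/739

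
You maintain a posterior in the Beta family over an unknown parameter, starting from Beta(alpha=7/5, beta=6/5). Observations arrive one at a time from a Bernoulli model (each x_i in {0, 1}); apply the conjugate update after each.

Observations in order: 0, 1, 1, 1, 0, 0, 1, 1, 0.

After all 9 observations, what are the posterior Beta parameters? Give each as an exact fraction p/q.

obs 1: x=0 → posterior Beta(7/5, 11/5)
obs 2: x=1 → posterior Beta(12/5, 11/5)
obs 3: x=1 → posterior Beta(17/5, 11/5)
obs 4: x=1 → posterior Beta(22/5, 11/5)
obs 5: x=0 → posterior Beta(22/5, 16/5)
obs 6: x=0 → posterior Beta(22/5, 21/5)
obs 7: x=1 → posterior Beta(27/5, 21/5)
obs 8: x=1 → posterior Beta(32/5, 21/5)
obs 9: x=0 → posterior Beta(32/5, 26/5)

alpha=32/5, beta=26/5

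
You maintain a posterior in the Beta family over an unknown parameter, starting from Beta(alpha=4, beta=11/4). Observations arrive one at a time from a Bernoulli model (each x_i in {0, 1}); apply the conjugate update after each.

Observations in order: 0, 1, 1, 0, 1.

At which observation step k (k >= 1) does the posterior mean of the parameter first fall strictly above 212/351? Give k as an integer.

k = 3

obs 1: x=0 → posterior Beta(4, 15/4)
obs 2: x=1 → posterior Beta(5, 15/4)
obs 3: x=1 → posterior Beta(6, 15/4)
obs 4: x=0 → posterior Beta(6, 19/4)
obs 5: x=1 → posterior Beta(7, 19/4)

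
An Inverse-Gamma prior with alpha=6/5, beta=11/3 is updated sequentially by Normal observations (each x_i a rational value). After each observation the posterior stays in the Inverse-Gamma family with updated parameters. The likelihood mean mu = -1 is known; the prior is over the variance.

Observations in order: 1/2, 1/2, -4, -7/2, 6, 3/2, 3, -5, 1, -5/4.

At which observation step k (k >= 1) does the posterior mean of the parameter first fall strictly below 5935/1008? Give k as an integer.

obs 1: x=1/2 → posterior Inverse-Gamma(17/10, 115/24)
obs 2: x=1/2 → posterior Inverse-Gamma(11/5, 71/12)
obs 3: x=-4 → posterior Inverse-Gamma(27/10, 125/12)
obs 4: x=-7/2 → posterior Inverse-Gamma(16/5, 325/24)
obs 5: x=6 → posterior Inverse-Gamma(37/10, 913/24)
obs 6: x=3/2 → posterior Inverse-Gamma(21/5, 247/6)
obs 7: x=3 → posterior Inverse-Gamma(47/10, 295/6)
obs 8: x=-5 → posterior Inverse-Gamma(26/5, 343/6)
obs 9: x=1 → posterior Inverse-Gamma(57/10, 355/6)
obs 10: x=-5/4 → posterior Inverse-Gamma(31/5, 5683/96)

k = 2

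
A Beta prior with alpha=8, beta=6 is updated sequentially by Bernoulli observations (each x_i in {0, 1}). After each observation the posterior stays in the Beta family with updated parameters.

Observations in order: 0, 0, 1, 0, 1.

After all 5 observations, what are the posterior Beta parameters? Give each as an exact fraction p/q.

alpha=10, beta=9

obs 1: x=0 → posterior Beta(8, 7)
obs 2: x=0 → posterior Beta(8, 8)
obs 3: x=1 → posterior Beta(9, 8)
obs 4: x=0 → posterior Beta(9, 9)
obs 5: x=1 → posterior Beta(10, 9)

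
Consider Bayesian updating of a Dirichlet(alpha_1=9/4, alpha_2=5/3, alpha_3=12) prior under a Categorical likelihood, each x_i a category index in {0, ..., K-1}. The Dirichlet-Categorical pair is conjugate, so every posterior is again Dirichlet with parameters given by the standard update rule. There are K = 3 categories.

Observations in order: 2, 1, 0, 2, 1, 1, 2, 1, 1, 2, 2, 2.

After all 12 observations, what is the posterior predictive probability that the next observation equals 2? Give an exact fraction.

obs 1: x=2 → posterior Dirichlet(9/4, 5/3, 13)
obs 2: x=1 → posterior Dirichlet(9/4, 8/3, 13)
obs 3: x=0 → posterior Dirichlet(13/4, 8/3, 13)
obs 4: x=2 → posterior Dirichlet(13/4, 8/3, 14)
obs 5: x=1 → posterior Dirichlet(13/4, 11/3, 14)
obs 6: x=1 → posterior Dirichlet(13/4, 14/3, 14)
obs 7: x=2 → posterior Dirichlet(13/4, 14/3, 15)
obs 8: x=1 → posterior Dirichlet(13/4, 17/3, 15)
obs 9: x=1 → posterior Dirichlet(13/4, 20/3, 15)
obs 10: x=2 → posterior Dirichlet(13/4, 20/3, 16)
obs 11: x=2 → posterior Dirichlet(13/4, 20/3, 17)
obs 12: x=2 → posterior Dirichlet(13/4, 20/3, 18)

216/335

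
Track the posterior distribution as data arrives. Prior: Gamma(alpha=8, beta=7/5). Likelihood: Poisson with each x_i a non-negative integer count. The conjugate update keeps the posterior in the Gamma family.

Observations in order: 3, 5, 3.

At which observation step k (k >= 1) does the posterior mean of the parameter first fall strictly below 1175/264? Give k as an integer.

k = 3

obs 1: x=3 → posterior Gamma(11, 12/5)
obs 2: x=5 → posterior Gamma(16, 17/5)
obs 3: x=3 → posterior Gamma(19, 22/5)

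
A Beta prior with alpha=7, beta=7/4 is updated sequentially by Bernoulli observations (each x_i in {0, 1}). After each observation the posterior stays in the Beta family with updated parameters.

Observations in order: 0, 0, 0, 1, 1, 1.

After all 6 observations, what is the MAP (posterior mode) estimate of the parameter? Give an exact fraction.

12/17

obs 1: x=0 → posterior Beta(7, 11/4)
obs 2: x=0 → posterior Beta(7, 15/4)
obs 3: x=0 → posterior Beta(7, 19/4)
obs 4: x=1 → posterior Beta(8, 19/4)
obs 5: x=1 → posterior Beta(9, 19/4)
obs 6: x=1 → posterior Beta(10, 19/4)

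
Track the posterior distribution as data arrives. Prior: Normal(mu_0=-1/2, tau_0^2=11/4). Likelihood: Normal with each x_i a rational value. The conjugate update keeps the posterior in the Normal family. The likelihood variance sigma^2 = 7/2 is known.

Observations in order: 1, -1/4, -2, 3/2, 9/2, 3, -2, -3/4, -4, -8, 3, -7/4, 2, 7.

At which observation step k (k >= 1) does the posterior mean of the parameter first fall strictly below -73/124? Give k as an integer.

obs 1: x=1 → posterior Normal(4/25, 77/50)
obs 2: x=-1/4 → posterior Normal(5/144, 77/72)
obs 3: x=-2 → posterior Normal(-83/188, 77/94)
obs 4: x=3/2 → posterior Normal(-17/232, 77/116)
obs 5: x=9/2 → posterior Normal(181/276, 77/138)
obs 6: x=3 → posterior Normal(313/320, 77/160)
obs 7: x=-2 → posterior Normal(225/364, 11/26)
obs 8: x=-3/4 → posterior Normal(8/17, 77/204)
obs 9: x=-4 → posterior Normal(4/113, 77/226)
obs 10: x=-8 → posterior Normal(-21/31, 77/248)
obs 11: x=3 → posterior Normal(-17/45, 77/270)
obs 12: x=-7/4 → posterior Normal(-281/584, 77/292)
obs 13: x=2 → posterior Normal(-193/628, 77/314)
obs 14: x=7 → posterior Normal(115/672, 11/48)

k = 10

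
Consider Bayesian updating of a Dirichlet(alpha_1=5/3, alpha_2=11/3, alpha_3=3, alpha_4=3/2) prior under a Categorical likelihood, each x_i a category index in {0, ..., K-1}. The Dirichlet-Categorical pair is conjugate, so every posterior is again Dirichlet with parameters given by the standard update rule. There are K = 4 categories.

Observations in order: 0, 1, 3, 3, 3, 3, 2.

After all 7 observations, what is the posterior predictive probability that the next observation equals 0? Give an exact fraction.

obs 1: x=0 → posterior Dirichlet(8/3, 11/3, 3, 3/2)
obs 2: x=1 → posterior Dirichlet(8/3, 14/3, 3, 3/2)
obs 3: x=3 → posterior Dirichlet(8/3, 14/3, 3, 5/2)
obs 4: x=3 → posterior Dirichlet(8/3, 14/3, 3, 7/2)
obs 5: x=3 → posterior Dirichlet(8/3, 14/3, 3, 9/2)
obs 6: x=3 → posterior Dirichlet(8/3, 14/3, 3, 11/2)
obs 7: x=2 → posterior Dirichlet(8/3, 14/3, 4, 11/2)

16/101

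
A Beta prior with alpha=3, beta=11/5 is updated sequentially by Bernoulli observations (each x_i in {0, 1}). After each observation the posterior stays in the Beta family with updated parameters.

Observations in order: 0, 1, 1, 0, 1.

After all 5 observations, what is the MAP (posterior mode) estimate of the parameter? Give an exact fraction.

25/41

obs 1: x=0 → posterior Beta(3, 16/5)
obs 2: x=1 → posterior Beta(4, 16/5)
obs 3: x=1 → posterior Beta(5, 16/5)
obs 4: x=0 → posterior Beta(5, 21/5)
obs 5: x=1 → posterior Beta(6, 21/5)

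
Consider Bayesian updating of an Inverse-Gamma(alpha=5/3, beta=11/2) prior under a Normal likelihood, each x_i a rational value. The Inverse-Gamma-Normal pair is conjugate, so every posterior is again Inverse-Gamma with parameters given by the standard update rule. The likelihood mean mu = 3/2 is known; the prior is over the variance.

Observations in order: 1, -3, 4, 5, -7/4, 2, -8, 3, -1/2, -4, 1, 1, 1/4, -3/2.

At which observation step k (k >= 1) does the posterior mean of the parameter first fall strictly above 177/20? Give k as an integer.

k = 2

obs 1: x=1 → posterior Inverse-Gamma(13/6, 45/8)
obs 2: x=-3 → posterior Inverse-Gamma(8/3, 63/4)
obs 3: x=4 → posterior Inverse-Gamma(19/6, 151/8)
obs 4: x=5 → posterior Inverse-Gamma(11/3, 25)
obs 5: x=-7/4 → posterior Inverse-Gamma(25/6, 969/32)
obs 6: x=2 → posterior Inverse-Gamma(14/3, 973/32)
obs 7: x=-8 → posterior Inverse-Gamma(31/6, 2417/32)
obs 8: x=3 → posterior Inverse-Gamma(17/3, 2453/32)
obs 9: x=-1/2 → posterior Inverse-Gamma(37/6, 2517/32)
obs 10: x=-4 → posterior Inverse-Gamma(20/3, 3001/32)
obs 11: x=1 → posterior Inverse-Gamma(43/6, 3005/32)
obs 12: x=1 → posterior Inverse-Gamma(23/3, 3009/32)
obs 13: x=1/4 → posterior Inverse-Gamma(49/6, 1517/16)
obs 14: x=-3/2 → posterior Inverse-Gamma(26/3, 1589/16)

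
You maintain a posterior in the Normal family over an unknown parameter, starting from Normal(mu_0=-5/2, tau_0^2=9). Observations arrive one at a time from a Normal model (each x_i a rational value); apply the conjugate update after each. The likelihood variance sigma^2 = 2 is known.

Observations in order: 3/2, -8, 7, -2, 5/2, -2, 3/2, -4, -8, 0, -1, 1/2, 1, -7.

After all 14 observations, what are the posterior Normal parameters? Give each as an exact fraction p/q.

mu_0=-167/128, tau_0^2=9/64

obs 1: x=3/2 → posterior Normal(17/22, 18/11)
obs 2: x=-8 → posterior Normal(-127/40, 9/10)
obs 3: x=7 → posterior Normal(-1/58, 18/29)
obs 4: x=-2 → posterior Normal(-37/76, 9/19)
obs 5: x=5/2 → posterior Normal(4/47, 18/47)
obs 6: x=-2 → posterior Normal(-1/4, 9/28)
obs 7: x=3/2 → posterior Normal(-1/130, 18/65)
obs 8: x=-4 → posterior Normal(-73/148, 9/37)
obs 9: x=-8 → posterior Normal(-217/166, 18/83)
obs 10: x=0 → posterior Normal(-217/184, 9/46)
obs 11: x=-1 → posterior Normal(-235/202, 18/101)
obs 12: x=1/2 → posterior Normal(-113/110, 9/55)
obs 13: x=1 → posterior Normal(-104/119, 18/119)
obs 14: x=-7 → posterior Normal(-167/128, 9/64)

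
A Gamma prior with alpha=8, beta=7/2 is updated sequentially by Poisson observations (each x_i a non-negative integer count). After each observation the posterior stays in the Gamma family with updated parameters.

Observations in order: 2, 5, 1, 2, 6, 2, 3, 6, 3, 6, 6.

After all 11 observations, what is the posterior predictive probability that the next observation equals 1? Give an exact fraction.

1317952914866741931375262143419336337080693312874229464497496965744690100100/11466909515783561805968708806579364856256360975236382618853236885073480424031

obs 1: x=2 → posterior Gamma(10, 9/2)
obs 2: x=5 → posterior Gamma(15, 11/2)
obs 3: x=1 → posterior Gamma(16, 13/2)
obs 4: x=2 → posterior Gamma(18, 15/2)
obs 5: x=6 → posterior Gamma(24, 17/2)
obs 6: x=2 → posterior Gamma(26, 19/2)
obs 7: x=3 → posterior Gamma(29, 21/2)
obs 8: x=6 → posterior Gamma(35, 23/2)
obs 9: x=3 → posterior Gamma(38, 25/2)
obs 10: x=6 → posterior Gamma(44, 27/2)
obs 11: x=6 → posterior Gamma(50, 29/2)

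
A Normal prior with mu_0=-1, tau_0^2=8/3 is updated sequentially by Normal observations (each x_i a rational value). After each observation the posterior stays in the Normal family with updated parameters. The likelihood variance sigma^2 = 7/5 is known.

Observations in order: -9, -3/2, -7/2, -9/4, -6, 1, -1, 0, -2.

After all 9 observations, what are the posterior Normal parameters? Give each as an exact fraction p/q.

obs 1: x=-9 → posterior Normal(-381/61, 56/61)
obs 2: x=-3/2 → posterior Normal(-441/101, 56/101)
obs 3: x=-7/2 → posterior Normal(-581/141, 56/141)
obs 4: x=-9/4 → posterior Normal(-671/181, 56/181)
obs 5: x=-6 → posterior Normal(-911/221, 56/221)
obs 6: x=1 → posterior Normal(-871/261, 56/261)
obs 7: x=-1 → posterior Normal(-911/301, 8/43)
obs 8: x=0 → posterior Normal(-911/341, 56/341)
obs 9: x=-2 → posterior Normal(-991/381, 56/381)

mu_0=-991/381, tau_0^2=56/381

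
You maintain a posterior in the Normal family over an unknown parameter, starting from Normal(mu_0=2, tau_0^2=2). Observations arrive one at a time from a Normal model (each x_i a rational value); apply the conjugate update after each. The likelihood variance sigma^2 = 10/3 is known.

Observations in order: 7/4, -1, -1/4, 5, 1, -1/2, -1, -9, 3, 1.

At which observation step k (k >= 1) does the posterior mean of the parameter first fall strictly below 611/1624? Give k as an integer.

k = 8

obs 1: x=7/4 → posterior Normal(61/32, 5/4)
obs 2: x=-1 → posterior Normal(49/44, 10/11)
obs 3: x=-1/4 → posterior Normal(23/28, 5/7)
obs 4: x=5 → posterior Normal(53/34, 10/17)
obs 5: x=1 → posterior Normal(59/40, 1/2)
obs 6: x=-1/2 → posterior Normal(28/23, 10/23)
obs 7: x=-1 → posterior Normal(25/26, 5/13)
obs 8: x=-9 → posterior Normal(-2/29, 10/29)
obs 9: x=3 → posterior Normal(7/32, 5/16)
obs 10: x=1 → posterior Normal(2/7, 2/7)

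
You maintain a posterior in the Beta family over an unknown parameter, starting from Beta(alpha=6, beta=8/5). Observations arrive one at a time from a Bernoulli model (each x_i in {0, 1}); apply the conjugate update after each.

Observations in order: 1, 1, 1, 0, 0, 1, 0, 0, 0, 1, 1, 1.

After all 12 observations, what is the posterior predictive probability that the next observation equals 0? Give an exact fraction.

33/98

obs 1: x=1 → posterior Beta(7, 8/5)
obs 2: x=1 → posterior Beta(8, 8/5)
obs 3: x=1 → posterior Beta(9, 8/5)
obs 4: x=0 → posterior Beta(9, 13/5)
obs 5: x=0 → posterior Beta(9, 18/5)
obs 6: x=1 → posterior Beta(10, 18/5)
obs 7: x=0 → posterior Beta(10, 23/5)
obs 8: x=0 → posterior Beta(10, 28/5)
obs 9: x=0 → posterior Beta(10, 33/5)
obs 10: x=1 → posterior Beta(11, 33/5)
obs 11: x=1 → posterior Beta(12, 33/5)
obs 12: x=1 → posterior Beta(13, 33/5)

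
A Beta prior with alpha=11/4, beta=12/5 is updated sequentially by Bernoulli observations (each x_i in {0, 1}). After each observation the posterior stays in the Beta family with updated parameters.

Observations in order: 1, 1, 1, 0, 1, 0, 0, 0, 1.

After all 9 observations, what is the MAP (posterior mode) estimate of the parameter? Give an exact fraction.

obs 1: x=1 → posterior Beta(15/4, 12/5)
obs 2: x=1 → posterior Beta(19/4, 12/5)
obs 3: x=1 → posterior Beta(23/4, 12/5)
obs 4: x=0 → posterior Beta(23/4, 17/5)
obs 5: x=1 → posterior Beta(27/4, 17/5)
obs 6: x=0 → posterior Beta(27/4, 22/5)
obs 7: x=0 → posterior Beta(27/4, 27/5)
obs 8: x=0 → posterior Beta(27/4, 32/5)
obs 9: x=1 → posterior Beta(31/4, 32/5)

5/9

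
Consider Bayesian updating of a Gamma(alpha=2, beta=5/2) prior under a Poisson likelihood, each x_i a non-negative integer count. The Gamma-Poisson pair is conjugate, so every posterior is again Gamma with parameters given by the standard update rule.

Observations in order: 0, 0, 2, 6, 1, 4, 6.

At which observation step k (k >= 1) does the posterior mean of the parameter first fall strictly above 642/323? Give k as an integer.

k = 7

obs 1: x=0 → posterior Gamma(2, 7/2)
obs 2: x=0 → posterior Gamma(2, 9/2)
obs 3: x=2 → posterior Gamma(4, 11/2)
obs 4: x=6 → posterior Gamma(10, 13/2)
obs 5: x=1 → posterior Gamma(11, 15/2)
obs 6: x=4 → posterior Gamma(15, 17/2)
obs 7: x=6 → posterior Gamma(21, 19/2)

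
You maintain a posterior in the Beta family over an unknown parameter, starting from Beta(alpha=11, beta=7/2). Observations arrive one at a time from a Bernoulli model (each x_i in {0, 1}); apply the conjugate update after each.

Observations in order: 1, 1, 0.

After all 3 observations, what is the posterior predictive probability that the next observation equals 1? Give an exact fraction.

26/35

obs 1: x=1 → posterior Beta(12, 7/2)
obs 2: x=1 → posterior Beta(13, 7/2)
obs 3: x=0 → posterior Beta(13, 9/2)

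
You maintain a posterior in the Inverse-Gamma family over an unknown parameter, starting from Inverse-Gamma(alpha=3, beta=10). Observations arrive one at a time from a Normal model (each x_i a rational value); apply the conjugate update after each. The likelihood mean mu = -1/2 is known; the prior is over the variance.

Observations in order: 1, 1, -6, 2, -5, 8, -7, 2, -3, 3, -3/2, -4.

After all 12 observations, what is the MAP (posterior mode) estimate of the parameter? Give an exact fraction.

obs 1: x=1 → posterior Inverse-Gamma(7/2, 89/8)
obs 2: x=1 → posterior Inverse-Gamma(4, 49/4)
obs 3: x=-6 → posterior Inverse-Gamma(9/2, 219/8)
obs 4: x=2 → posterior Inverse-Gamma(5, 61/2)
obs 5: x=-5 → posterior Inverse-Gamma(11/2, 325/8)
obs 6: x=8 → posterior Inverse-Gamma(6, 307/4)
obs 7: x=-7 → posterior Inverse-Gamma(13/2, 783/8)
obs 8: x=2 → posterior Inverse-Gamma(7, 101)
obs 9: x=-3 → posterior Inverse-Gamma(15/2, 833/8)
obs 10: x=3 → posterior Inverse-Gamma(8, 441/4)
obs 11: x=-3/2 → posterior Inverse-Gamma(17/2, 443/4)
obs 12: x=-4 → posterior Inverse-Gamma(9, 935/8)

187/16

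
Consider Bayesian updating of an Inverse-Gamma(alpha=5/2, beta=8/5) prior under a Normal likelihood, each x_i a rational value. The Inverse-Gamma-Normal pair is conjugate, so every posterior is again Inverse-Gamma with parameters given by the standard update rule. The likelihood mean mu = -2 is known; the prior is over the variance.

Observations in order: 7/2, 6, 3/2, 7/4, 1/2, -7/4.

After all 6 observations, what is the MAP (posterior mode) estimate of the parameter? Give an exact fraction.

5203/520

obs 1: x=7/2 → posterior Inverse-Gamma(3, 669/40)
obs 2: x=6 → posterior Inverse-Gamma(7/2, 1949/40)
obs 3: x=3/2 → posterior Inverse-Gamma(4, 1097/20)
obs 4: x=7/4 → posterior Inverse-Gamma(9/2, 9901/160)
obs 5: x=1/2 → posterior Inverse-Gamma(5, 10401/160)
obs 6: x=-7/4 → posterior Inverse-Gamma(11/2, 5203/80)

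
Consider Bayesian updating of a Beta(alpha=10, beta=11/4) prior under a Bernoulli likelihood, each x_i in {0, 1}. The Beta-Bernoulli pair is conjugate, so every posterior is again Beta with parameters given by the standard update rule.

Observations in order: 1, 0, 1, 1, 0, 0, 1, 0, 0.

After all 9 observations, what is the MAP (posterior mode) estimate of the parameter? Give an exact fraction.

obs 1: x=1 → posterior Beta(11, 11/4)
obs 2: x=0 → posterior Beta(11, 15/4)
obs 3: x=1 → posterior Beta(12, 15/4)
obs 4: x=1 → posterior Beta(13, 15/4)
obs 5: x=0 → posterior Beta(13, 19/4)
obs 6: x=0 → posterior Beta(13, 23/4)
obs 7: x=1 → posterior Beta(14, 23/4)
obs 8: x=0 → posterior Beta(14, 27/4)
obs 9: x=0 → posterior Beta(14, 31/4)

52/79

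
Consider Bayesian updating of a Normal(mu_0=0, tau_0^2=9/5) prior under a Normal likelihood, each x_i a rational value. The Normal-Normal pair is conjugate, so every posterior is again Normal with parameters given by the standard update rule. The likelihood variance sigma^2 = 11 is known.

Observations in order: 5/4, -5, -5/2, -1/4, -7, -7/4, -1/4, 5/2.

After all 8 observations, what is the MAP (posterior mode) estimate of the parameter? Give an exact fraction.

-117/127

obs 1: x=5/4 → posterior Normal(45/256, 99/64)
obs 2: x=-5 → posterior Normal(-135/292, 99/73)
obs 3: x=-5/2 → posterior Normal(-225/328, 99/82)
obs 4: x=-1/4 → posterior Normal(-9/14, 99/91)
obs 5: x=-7 → posterior Normal(-243/200, 99/100)
obs 6: x=-7/4 → posterior Normal(-549/436, 99/109)
obs 7: x=-1/4 → posterior Normal(-279/236, 99/118)
obs 8: x=5/2 → posterior Normal(-117/127, 99/127)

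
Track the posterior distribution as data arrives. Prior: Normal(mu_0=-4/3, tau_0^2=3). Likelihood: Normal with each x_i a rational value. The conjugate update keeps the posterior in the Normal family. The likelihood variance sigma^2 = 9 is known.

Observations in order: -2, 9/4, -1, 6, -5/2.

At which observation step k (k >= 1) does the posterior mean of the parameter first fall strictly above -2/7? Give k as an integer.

k = 4

obs 1: x=-2 → posterior Normal(-3/2, 9/4)
obs 2: x=9/4 → posterior Normal(-3/4, 9/5)
obs 3: x=-1 → posterior Normal(-19/24, 3/2)
obs 4: x=6 → posterior Normal(5/28, 9/7)
obs 5: x=-5/2 → posterior Normal(-5/32, 9/8)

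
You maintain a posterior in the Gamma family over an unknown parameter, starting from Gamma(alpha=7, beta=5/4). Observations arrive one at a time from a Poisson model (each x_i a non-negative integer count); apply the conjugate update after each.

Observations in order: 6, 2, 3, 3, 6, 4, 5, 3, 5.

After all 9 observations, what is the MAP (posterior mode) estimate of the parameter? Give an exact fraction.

obs 1: x=6 → posterior Gamma(13, 9/4)
obs 2: x=2 → posterior Gamma(15, 13/4)
obs 3: x=3 → posterior Gamma(18, 17/4)
obs 4: x=3 → posterior Gamma(21, 21/4)
obs 5: x=6 → posterior Gamma(27, 25/4)
obs 6: x=4 → posterior Gamma(31, 29/4)
obs 7: x=5 → posterior Gamma(36, 33/4)
obs 8: x=3 → posterior Gamma(39, 37/4)
obs 9: x=5 → posterior Gamma(44, 41/4)

172/41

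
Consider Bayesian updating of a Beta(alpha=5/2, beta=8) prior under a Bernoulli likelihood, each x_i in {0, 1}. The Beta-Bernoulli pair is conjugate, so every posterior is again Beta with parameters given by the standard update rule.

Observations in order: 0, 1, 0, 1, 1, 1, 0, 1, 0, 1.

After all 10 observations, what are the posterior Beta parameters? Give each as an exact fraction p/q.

alpha=17/2, beta=12

obs 1: x=0 → posterior Beta(5/2, 9)
obs 2: x=1 → posterior Beta(7/2, 9)
obs 3: x=0 → posterior Beta(7/2, 10)
obs 4: x=1 → posterior Beta(9/2, 10)
obs 5: x=1 → posterior Beta(11/2, 10)
obs 6: x=1 → posterior Beta(13/2, 10)
obs 7: x=0 → posterior Beta(13/2, 11)
obs 8: x=1 → posterior Beta(15/2, 11)
obs 9: x=0 → posterior Beta(15/2, 12)
obs 10: x=1 → posterior Beta(17/2, 12)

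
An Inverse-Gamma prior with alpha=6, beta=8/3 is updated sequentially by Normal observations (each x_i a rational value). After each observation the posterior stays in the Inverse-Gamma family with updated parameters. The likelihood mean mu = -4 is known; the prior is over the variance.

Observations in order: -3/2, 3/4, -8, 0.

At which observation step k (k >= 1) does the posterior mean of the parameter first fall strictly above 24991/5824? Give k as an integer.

obs 1: x=-3/2 → posterior Inverse-Gamma(13/2, 139/24)
obs 2: x=3/4 → posterior Inverse-Gamma(7, 1639/96)
obs 3: x=-8 → posterior Inverse-Gamma(15/2, 2407/96)
obs 4: x=0 → posterior Inverse-Gamma(8, 3175/96)

k = 4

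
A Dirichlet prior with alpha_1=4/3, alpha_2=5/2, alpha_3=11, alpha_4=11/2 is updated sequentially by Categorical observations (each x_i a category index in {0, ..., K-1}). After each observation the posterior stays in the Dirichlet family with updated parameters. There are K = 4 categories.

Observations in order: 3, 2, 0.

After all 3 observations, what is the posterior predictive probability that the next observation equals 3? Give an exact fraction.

obs 1: x=3 → posterior Dirichlet(4/3, 5/2, 11, 13/2)
obs 2: x=2 → posterior Dirichlet(4/3, 5/2, 12, 13/2)
obs 3: x=0 → posterior Dirichlet(7/3, 5/2, 12, 13/2)

39/140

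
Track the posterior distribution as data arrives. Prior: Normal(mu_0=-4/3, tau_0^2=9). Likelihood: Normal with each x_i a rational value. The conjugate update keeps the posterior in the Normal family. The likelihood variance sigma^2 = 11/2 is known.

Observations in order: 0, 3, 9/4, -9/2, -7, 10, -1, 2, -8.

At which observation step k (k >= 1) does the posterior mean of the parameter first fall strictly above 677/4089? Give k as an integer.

k = 2

obs 1: x=0 → posterior Normal(-44/87, 99/29)
obs 2: x=3 → posterior Normal(118/141, 99/47)
obs 3: x=9/4 → posterior Normal(479/390, 99/65)
obs 4: x=-9/2 → posterior Normal(-7/498, 99/83)
obs 5: x=-7 → posterior Normal(-763/606, 99/101)
obs 6: x=10 → posterior Normal(317/714, 99/119)
obs 7: x=-1 → posterior Normal(209/822, 99/137)
obs 8: x=2 → posterior Normal(85/186, 99/155)
obs 9: x=-8 → posterior Normal(-439/1038, 99/173)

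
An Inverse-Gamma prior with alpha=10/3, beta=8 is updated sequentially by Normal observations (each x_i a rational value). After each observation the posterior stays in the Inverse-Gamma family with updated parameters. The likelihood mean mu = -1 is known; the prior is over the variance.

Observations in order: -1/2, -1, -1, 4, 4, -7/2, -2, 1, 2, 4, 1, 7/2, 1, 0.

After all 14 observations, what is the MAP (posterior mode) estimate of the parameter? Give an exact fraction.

1689/272

obs 1: x=-1/2 → posterior Inverse-Gamma(23/6, 65/8)
obs 2: x=-1 → posterior Inverse-Gamma(13/3, 65/8)
obs 3: x=-1 → posterior Inverse-Gamma(29/6, 65/8)
obs 4: x=4 → posterior Inverse-Gamma(16/3, 165/8)
obs 5: x=4 → posterior Inverse-Gamma(35/6, 265/8)
obs 6: x=-7/2 → posterior Inverse-Gamma(19/3, 145/4)
obs 7: x=-2 → posterior Inverse-Gamma(41/6, 147/4)
obs 8: x=1 → posterior Inverse-Gamma(22/3, 155/4)
obs 9: x=2 → posterior Inverse-Gamma(47/6, 173/4)
obs 10: x=4 → posterior Inverse-Gamma(25/3, 223/4)
obs 11: x=1 → posterior Inverse-Gamma(53/6, 231/4)
obs 12: x=7/2 → posterior Inverse-Gamma(28/3, 543/8)
obs 13: x=1 → posterior Inverse-Gamma(59/6, 559/8)
obs 14: x=0 → posterior Inverse-Gamma(31/3, 563/8)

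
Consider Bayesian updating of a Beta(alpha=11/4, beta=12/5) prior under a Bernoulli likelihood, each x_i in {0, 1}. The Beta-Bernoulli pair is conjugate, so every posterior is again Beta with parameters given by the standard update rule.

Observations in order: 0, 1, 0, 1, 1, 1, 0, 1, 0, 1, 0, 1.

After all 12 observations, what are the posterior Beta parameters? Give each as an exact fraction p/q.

alpha=39/4, beta=37/5

obs 1: x=0 → posterior Beta(11/4, 17/5)
obs 2: x=1 → posterior Beta(15/4, 17/5)
obs 3: x=0 → posterior Beta(15/4, 22/5)
obs 4: x=1 → posterior Beta(19/4, 22/5)
obs 5: x=1 → posterior Beta(23/4, 22/5)
obs 6: x=1 → posterior Beta(27/4, 22/5)
obs 7: x=0 → posterior Beta(27/4, 27/5)
obs 8: x=1 → posterior Beta(31/4, 27/5)
obs 9: x=0 → posterior Beta(31/4, 32/5)
obs 10: x=1 → posterior Beta(35/4, 32/5)
obs 11: x=0 → posterior Beta(35/4, 37/5)
obs 12: x=1 → posterior Beta(39/4, 37/5)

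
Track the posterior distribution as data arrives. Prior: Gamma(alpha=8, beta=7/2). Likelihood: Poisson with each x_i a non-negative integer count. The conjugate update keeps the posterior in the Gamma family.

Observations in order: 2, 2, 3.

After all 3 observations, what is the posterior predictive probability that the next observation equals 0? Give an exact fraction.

51185893014090757/437893890380859375

obs 1: x=2 → posterior Gamma(10, 9/2)
obs 2: x=2 → posterior Gamma(12, 11/2)
obs 3: x=3 → posterior Gamma(15, 13/2)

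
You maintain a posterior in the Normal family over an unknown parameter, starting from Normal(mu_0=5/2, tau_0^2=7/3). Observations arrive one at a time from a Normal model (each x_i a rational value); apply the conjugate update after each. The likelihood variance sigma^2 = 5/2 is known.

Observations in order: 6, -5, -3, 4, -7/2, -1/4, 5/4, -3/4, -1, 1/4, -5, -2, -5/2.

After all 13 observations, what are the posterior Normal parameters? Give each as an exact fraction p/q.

mu_0=-247/394, tau_0^2=35/197

obs 1: x=6 → posterior Normal(243/58, 35/29)
obs 2: x=-5 → posterior Normal(103/86, 35/43)
obs 3: x=-3 → posterior Normal(1/6, 35/57)
obs 4: x=4 → posterior Normal(131/142, 35/71)
obs 5: x=-7/2 → posterior Normal(33/170, 7/17)
obs 6: x=-1/4 → posterior Normal(13/99, 35/99)
obs 7: x=5/4 → posterior Normal(61/226, 35/113)
obs 8: x=-3/4 → posterior Normal(20/127, 35/127)
obs 9: x=-1 → posterior Normal(2/47, 35/141)
obs 10: x=1/4 → posterior Normal(19/310, 7/31)
obs 11: x=-5 → posterior Normal(-121/338, 35/169)
obs 12: x=-2 → posterior Normal(-59/122, 35/183)
obs 13: x=-5/2 → posterior Normal(-247/394, 35/197)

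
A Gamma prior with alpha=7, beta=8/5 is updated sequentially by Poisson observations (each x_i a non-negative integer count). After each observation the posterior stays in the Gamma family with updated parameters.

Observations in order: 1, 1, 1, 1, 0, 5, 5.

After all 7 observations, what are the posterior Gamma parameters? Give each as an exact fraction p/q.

alpha=21, beta=43/5

obs 1: x=1 → posterior Gamma(8, 13/5)
obs 2: x=1 → posterior Gamma(9, 18/5)
obs 3: x=1 → posterior Gamma(10, 23/5)
obs 4: x=1 → posterior Gamma(11, 28/5)
obs 5: x=0 → posterior Gamma(11, 33/5)
obs 6: x=5 → posterior Gamma(16, 38/5)
obs 7: x=5 → posterior Gamma(21, 43/5)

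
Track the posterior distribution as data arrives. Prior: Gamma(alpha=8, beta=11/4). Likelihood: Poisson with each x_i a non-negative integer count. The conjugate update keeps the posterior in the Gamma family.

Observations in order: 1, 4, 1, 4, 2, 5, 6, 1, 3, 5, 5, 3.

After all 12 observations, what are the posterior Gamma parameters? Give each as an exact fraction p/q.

alpha=48, beta=59/4

obs 1: x=1 → posterior Gamma(9, 15/4)
obs 2: x=4 → posterior Gamma(13, 19/4)
obs 3: x=1 → posterior Gamma(14, 23/4)
obs 4: x=4 → posterior Gamma(18, 27/4)
obs 5: x=2 → posterior Gamma(20, 31/4)
obs 6: x=5 → posterior Gamma(25, 35/4)
obs 7: x=6 → posterior Gamma(31, 39/4)
obs 8: x=1 → posterior Gamma(32, 43/4)
obs 9: x=3 → posterior Gamma(35, 47/4)
obs 10: x=5 → posterior Gamma(40, 51/4)
obs 11: x=5 → posterior Gamma(45, 55/4)
obs 12: x=3 → posterior Gamma(48, 59/4)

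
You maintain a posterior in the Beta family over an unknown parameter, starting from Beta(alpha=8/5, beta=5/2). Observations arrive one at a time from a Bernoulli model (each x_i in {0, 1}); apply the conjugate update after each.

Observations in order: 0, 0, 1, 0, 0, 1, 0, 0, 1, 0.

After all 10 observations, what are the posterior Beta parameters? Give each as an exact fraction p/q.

obs 1: x=0 → posterior Beta(8/5, 7/2)
obs 2: x=0 → posterior Beta(8/5, 9/2)
obs 3: x=1 → posterior Beta(13/5, 9/2)
obs 4: x=0 → posterior Beta(13/5, 11/2)
obs 5: x=0 → posterior Beta(13/5, 13/2)
obs 6: x=1 → posterior Beta(18/5, 13/2)
obs 7: x=0 → posterior Beta(18/5, 15/2)
obs 8: x=0 → posterior Beta(18/5, 17/2)
obs 9: x=1 → posterior Beta(23/5, 17/2)
obs 10: x=0 → posterior Beta(23/5, 19/2)

alpha=23/5, beta=19/2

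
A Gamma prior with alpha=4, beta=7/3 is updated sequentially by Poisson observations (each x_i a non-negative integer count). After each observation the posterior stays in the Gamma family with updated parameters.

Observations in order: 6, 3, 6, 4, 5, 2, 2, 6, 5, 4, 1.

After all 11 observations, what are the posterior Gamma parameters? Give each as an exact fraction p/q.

alpha=48, beta=40/3

obs 1: x=6 → posterior Gamma(10, 10/3)
obs 2: x=3 → posterior Gamma(13, 13/3)
obs 3: x=6 → posterior Gamma(19, 16/3)
obs 4: x=4 → posterior Gamma(23, 19/3)
obs 5: x=5 → posterior Gamma(28, 22/3)
obs 6: x=2 → posterior Gamma(30, 25/3)
obs 7: x=2 → posterior Gamma(32, 28/3)
obs 8: x=6 → posterior Gamma(38, 31/3)
obs 9: x=5 → posterior Gamma(43, 34/3)
obs 10: x=4 → posterior Gamma(47, 37/3)
obs 11: x=1 → posterior Gamma(48, 40/3)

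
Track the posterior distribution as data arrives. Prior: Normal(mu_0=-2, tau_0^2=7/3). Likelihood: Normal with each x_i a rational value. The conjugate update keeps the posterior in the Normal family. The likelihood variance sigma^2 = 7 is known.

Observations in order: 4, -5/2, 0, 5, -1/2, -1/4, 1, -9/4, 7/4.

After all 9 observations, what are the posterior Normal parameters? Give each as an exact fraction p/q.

obs 1: x=4 → posterior Normal(-1/2, 7/4)
obs 2: x=-5/2 → posterior Normal(-9/10, 7/5)
obs 3: x=0 → posterior Normal(-3/4, 7/6)
obs 4: x=5 → posterior Normal(1/14, 1)
obs 5: x=-1/2 → posterior Normal(0, 7/8)
obs 6: x=-1/4 → posterior Normal(-1/36, 7/9)
obs 7: x=1 → posterior Normal(3/40, 7/10)
obs 8: x=-9/4 → posterior Normal(-3/22, 7/11)
obs 9: x=7/4 → posterior Normal(1/48, 7/12)

mu_0=1/48, tau_0^2=7/12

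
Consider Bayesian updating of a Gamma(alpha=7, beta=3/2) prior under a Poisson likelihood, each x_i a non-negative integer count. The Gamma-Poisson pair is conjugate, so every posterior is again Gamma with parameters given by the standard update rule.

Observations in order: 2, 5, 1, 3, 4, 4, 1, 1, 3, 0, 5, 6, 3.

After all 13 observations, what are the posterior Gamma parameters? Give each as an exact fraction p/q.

alpha=45, beta=29/2

obs 1: x=2 → posterior Gamma(9, 5/2)
obs 2: x=5 → posterior Gamma(14, 7/2)
obs 3: x=1 → posterior Gamma(15, 9/2)
obs 4: x=3 → posterior Gamma(18, 11/2)
obs 5: x=4 → posterior Gamma(22, 13/2)
obs 6: x=4 → posterior Gamma(26, 15/2)
obs 7: x=1 → posterior Gamma(27, 17/2)
obs 8: x=1 → posterior Gamma(28, 19/2)
obs 9: x=3 → posterior Gamma(31, 21/2)
obs 10: x=0 → posterior Gamma(31, 23/2)
obs 11: x=5 → posterior Gamma(36, 25/2)
obs 12: x=6 → posterior Gamma(42, 27/2)
obs 13: x=3 → posterior Gamma(45, 29/2)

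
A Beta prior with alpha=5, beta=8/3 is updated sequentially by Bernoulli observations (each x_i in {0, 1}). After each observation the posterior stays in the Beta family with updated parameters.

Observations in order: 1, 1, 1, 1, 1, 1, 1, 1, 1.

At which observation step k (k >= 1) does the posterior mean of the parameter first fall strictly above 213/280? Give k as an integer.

obs 1: x=1 → posterior Beta(6, 8/3)
obs 2: x=1 → posterior Beta(7, 8/3)
obs 3: x=1 → posterior Beta(8, 8/3)
obs 4: x=1 → posterior Beta(9, 8/3)
obs 5: x=1 → posterior Beta(10, 8/3)
obs 6: x=1 → posterior Beta(11, 8/3)
obs 7: x=1 → posterior Beta(12, 8/3)
obs 8: x=1 → posterior Beta(13, 8/3)
obs 9: x=1 → posterior Beta(14, 8/3)

k = 4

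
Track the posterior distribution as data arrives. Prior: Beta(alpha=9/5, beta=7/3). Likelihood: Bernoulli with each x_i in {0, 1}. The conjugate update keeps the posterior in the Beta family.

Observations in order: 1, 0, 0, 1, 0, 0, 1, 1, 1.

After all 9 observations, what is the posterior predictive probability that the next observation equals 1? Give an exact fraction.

102/197

obs 1: x=1 → posterior Beta(14/5, 7/3)
obs 2: x=0 → posterior Beta(14/5, 10/3)
obs 3: x=0 → posterior Beta(14/5, 13/3)
obs 4: x=1 → posterior Beta(19/5, 13/3)
obs 5: x=0 → posterior Beta(19/5, 16/3)
obs 6: x=0 → posterior Beta(19/5, 19/3)
obs 7: x=1 → posterior Beta(24/5, 19/3)
obs 8: x=1 → posterior Beta(29/5, 19/3)
obs 9: x=1 → posterior Beta(34/5, 19/3)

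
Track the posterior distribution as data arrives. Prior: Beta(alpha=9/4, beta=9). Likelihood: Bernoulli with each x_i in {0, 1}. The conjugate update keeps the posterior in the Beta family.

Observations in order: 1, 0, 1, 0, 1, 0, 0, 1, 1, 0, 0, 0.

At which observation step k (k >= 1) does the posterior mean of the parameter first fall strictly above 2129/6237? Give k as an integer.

obs 1: x=1 → posterior Beta(13/4, 9)
obs 2: x=0 → posterior Beta(13/4, 10)
obs 3: x=1 → posterior Beta(17/4, 10)
obs 4: x=0 → posterior Beta(17/4, 11)
obs 5: x=1 → posterior Beta(21/4, 11)
obs 6: x=0 → posterior Beta(21/4, 12)
obs 7: x=0 → posterior Beta(21/4, 13)
obs 8: x=1 → posterior Beta(25/4, 13)
obs 9: x=1 → posterior Beta(29/4, 13)
obs 10: x=0 → posterior Beta(29/4, 14)
obs 11: x=0 → posterior Beta(29/4, 15)
obs 12: x=0 → posterior Beta(29/4, 16)

k = 9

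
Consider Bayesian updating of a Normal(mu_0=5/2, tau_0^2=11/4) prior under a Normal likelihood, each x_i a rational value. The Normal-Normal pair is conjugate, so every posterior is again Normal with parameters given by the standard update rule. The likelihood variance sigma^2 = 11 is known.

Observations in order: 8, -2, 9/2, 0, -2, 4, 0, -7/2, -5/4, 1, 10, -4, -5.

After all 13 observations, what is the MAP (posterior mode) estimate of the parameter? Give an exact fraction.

79/68

obs 1: x=8 → posterior Normal(18/5, 11/5)
obs 2: x=-2 → posterior Normal(8/3, 11/6)
obs 3: x=9/2 → posterior Normal(41/14, 11/7)
obs 4: x=0 → posterior Normal(41/16, 11/8)
obs 5: x=-2 → posterior Normal(37/18, 11/9)
obs 6: x=4 → posterior Normal(9/4, 11/10)
obs 7: x=0 → posterior Normal(45/22, 1)
obs 8: x=-7/2 → posterior Normal(19/12, 11/12)
obs 9: x=-5/4 → posterior Normal(71/52, 11/13)
obs 10: x=1 → posterior Normal(75/56, 11/14)
obs 11: x=10 → posterior Normal(23/12, 11/15)
obs 12: x=-4 → posterior Normal(99/64, 11/16)
obs 13: x=-5 → posterior Normal(79/68, 11/17)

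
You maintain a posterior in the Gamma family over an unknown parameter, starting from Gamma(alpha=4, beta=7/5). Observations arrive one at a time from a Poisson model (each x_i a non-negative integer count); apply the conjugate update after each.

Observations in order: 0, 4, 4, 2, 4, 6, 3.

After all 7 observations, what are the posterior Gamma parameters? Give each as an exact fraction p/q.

obs 1: x=0 → posterior Gamma(4, 12/5)
obs 2: x=4 → posterior Gamma(8, 17/5)
obs 3: x=4 → posterior Gamma(12, 22/5)
obs 4: x=2 → posterior Gamma(14, 27/5)
obs 5: x=4 → posterior Gamma(18, 32/5)
obs 6: x=6 → posterior Gamma(24, 37/5)
obs 7: x=3 → posterior Gamma(27, 42/5)

alpha=27, beta=42/5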